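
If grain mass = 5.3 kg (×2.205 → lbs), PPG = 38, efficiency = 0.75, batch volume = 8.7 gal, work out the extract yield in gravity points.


points = lbs × PPG × eff / vol
lbs = 5.3 × 2.205 = 11.6865
points = 11.6865 × 38 × 0.75 / 8.7

38.2834 points


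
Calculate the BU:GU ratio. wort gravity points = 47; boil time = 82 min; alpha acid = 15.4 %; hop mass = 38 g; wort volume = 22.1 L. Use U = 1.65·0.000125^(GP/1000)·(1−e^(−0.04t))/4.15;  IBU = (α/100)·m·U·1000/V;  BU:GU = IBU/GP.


U = 1.65·0.000125^(47/1000)·(1−e^(−0.04·82))/4.15 = 0.2508
IBU = (15.4/100)·38·0.2508·1000/22.1 = 66.4118
BU:GU = 66.4118/47

1.4130


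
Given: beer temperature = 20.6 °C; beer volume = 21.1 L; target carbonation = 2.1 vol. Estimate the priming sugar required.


residual = 14.695·(0.01821 + 0.09011·e^(−0.04·T));  sugar = (target − residual)·4.0·V
residual = 14.695·(0.01821 + 0.09011·e^(−0.04·20.6)) = 0.8485
sugar = (2.1 − 0.8485)·4.0·21.1

105.6289 g


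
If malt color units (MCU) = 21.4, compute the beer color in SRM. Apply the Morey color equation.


SRM = 1.4922 · MCU^0.6859
SRM = 1.4922 · 21.4^0.6859

12.1999 SRM


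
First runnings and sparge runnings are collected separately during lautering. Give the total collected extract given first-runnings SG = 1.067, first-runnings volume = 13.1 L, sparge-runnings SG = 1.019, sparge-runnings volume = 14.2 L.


total = Σ (SG_i − 1)·1000·V_i
first = (1.067 − 1)·1000·13.1 = 877.7000
sparge = (1.019 − 1)·1000·14.2 = 269.8000
total = 877.7000 + 269.8000

1147.5000 gravity·L


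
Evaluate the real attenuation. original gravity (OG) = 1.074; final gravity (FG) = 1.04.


AA = (OG−FG)/(OG−1)·100;  RA = AA·0.8192
AA = (1.074 − 1.04)/(1.074 − 1)·100 = 45.9459
RA = 45.9459·0.8192

37.6389 %


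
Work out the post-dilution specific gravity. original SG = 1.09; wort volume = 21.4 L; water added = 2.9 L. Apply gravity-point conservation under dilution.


SG_new = 1 + (SG_old − 1)·V_old/(V_old + V_water)
pts = (1.09 − 1)·1000·21.4/(21.4 + 2.9) = 79.2593
SG_new = 1 + 79.2593/1000

1.0793


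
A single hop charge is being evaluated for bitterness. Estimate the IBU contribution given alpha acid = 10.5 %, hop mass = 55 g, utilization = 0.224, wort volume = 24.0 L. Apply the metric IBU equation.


IBU = (α/100)·mass·U·1000 / V
IBU = (10.5/100)·55·0.224·1000 / 24.0

53.9000 IBU


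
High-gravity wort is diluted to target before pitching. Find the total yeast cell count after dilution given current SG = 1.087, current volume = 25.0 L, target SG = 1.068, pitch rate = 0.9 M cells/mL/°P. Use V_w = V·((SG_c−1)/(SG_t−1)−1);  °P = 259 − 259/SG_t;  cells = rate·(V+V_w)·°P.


V_w = 25.0·((1.087−1)/(1.068−1)−1) = 6.9853
V_final = 25.0 + 6.9853 = 31.9853
°P = 259 − 259/1.068 = 16.4906
cells = 0.9·31.9853·16.4906

474.7121 billion cells


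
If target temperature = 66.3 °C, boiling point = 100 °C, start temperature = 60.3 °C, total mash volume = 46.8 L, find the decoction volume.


V_dec = V_total·(T_target − T_start)/(T_boil − T_start)
V_dec = 46.8·(66.3 − 60.3)/(100 − 60.3)

7.0730 L


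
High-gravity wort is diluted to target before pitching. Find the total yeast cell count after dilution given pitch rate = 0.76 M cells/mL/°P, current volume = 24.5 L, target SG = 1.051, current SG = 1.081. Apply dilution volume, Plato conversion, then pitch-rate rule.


V_w = V·((SG_c−1)/(SG_t−1)−1);  °P = 259 − 259/SG_t;  cells = rate·(V+V_w)·°P
V_w = 24.5·((1.081−1)/(1.051−1)−1) = 14.4118
V_final = 24.5 + 14.4118 = 38.9118
°P = 259 − 259/1.051 = 12.5680
cells = 0.76·38.9118·12.5680

371.6736 billion cells


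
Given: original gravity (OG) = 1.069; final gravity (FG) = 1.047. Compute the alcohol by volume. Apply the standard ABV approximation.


ABV = (OG − FG) · 131.25
ABV = (1.069 − 1.047) · 131.25

2.8875 % ABV


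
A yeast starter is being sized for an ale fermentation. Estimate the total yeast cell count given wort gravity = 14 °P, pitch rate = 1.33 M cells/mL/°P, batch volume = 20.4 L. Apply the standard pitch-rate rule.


cells (billions) = rate · V_L · °P
cells = 1.33 · 20.4 · 14

379.8480 billion cells


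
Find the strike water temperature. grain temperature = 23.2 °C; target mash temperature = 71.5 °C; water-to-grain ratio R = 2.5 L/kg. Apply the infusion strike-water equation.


T_strike = (0.41/R)·(T_mash − T_grain) + T_mash
T_strike = (0.41/2.5)·(71.5 − 23.2) + 71.5

79.4212 °C


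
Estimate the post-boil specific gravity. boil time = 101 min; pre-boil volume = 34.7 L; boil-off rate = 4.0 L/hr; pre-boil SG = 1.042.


V_post = V_pre − rate·(t/60);  SG_post = 1 + (SG_pre−1)·V_pre/V_post
V_post = 34.7 − 4.0·(101/60) = 27.9667
SG_post = 1 + (1.042 − 1)·34.7/27.9667

1.0521


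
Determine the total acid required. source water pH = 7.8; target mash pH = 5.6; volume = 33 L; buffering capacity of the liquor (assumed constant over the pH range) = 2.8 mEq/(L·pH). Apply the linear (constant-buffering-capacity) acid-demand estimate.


acid = buffering capacity · (pH_source − pH_target) · V
acid = 2.8 · (7.8 − 5.6) · 33

203.2800 mEq


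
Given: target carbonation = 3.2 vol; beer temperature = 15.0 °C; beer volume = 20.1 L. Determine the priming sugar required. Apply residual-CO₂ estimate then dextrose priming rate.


residual = 14.695·(0.01821 + 0.09011·e^(−0.04·T));  sugar = (target − residual)·4.0·V
residual = 14.695·(0.01821 + 0.09011·e^(−0.04·15.0)) = 0.9943
sugar = (3.2 − 0.9943)·4.0·20.1

177.3372 g


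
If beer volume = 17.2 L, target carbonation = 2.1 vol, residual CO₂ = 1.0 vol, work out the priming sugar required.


sugar = (target − residual)·4.0·V
sugar = (2.1 − 1.0)·4.0·17.2

75.6800 g


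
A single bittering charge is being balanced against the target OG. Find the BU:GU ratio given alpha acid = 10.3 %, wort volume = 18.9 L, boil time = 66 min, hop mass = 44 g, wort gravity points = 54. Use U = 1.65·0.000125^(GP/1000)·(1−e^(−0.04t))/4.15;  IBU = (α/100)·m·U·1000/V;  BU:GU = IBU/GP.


U = 1.65·0.000125^(54/1000)·(1−e^(−0.04·66))/4.15 = 0.2273
IBU = (10.3/100)·44·0.2273·1000/18.9 = 54.4934
BU:GU = 54.4934/54

1.0091


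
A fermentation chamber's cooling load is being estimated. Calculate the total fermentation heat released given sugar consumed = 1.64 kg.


Q = m_sugar · 590 kJ/kg
Q = 1.64 · 590

967.6000 kJ


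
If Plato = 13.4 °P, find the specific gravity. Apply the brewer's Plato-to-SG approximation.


SG = 259/(259 − P)
SG = 259/(259 − 13.4)

1.0546


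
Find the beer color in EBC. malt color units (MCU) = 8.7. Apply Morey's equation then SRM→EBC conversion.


SRM = 1.4922·MCU^0.6859;  EBC = SRM·1.97
SRM = 1.4922·8.7^0.6859 = 6.5803
EBC = 6.5803·1.97

12.9631 EBC


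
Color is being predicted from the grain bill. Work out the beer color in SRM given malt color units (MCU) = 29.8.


SRM = 1.4922 · MCU^0.6859
SRM = 1.4922 · 29.8^0.6859

15.3106 SRM


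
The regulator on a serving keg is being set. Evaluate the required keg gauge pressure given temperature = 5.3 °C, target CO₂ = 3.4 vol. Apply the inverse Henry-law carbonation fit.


psi = vols/(0.01821 + 0.09011·e^(−0.04·T)) − 14.695
psi = 3.4/(0.01821 + 0.09011·e^(−0.04·5.3)) − 14.695

22.6242 psi


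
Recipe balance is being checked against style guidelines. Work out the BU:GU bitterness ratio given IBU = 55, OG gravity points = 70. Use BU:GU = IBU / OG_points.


BU:GU = 55 / 70

0.7857


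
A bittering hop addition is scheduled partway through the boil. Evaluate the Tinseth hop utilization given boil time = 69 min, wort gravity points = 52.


U = 1.65·0.000125^(GP/1000) · (1 − e^(−0.04·t))/4.15
bigness = 1.65·0.000125^(52/1000) = 1.0340
boil_factor = (1 − e^(−0.04·69))/4.15 = 0.2257
U = 1.0340 · 0.2257

0.2334


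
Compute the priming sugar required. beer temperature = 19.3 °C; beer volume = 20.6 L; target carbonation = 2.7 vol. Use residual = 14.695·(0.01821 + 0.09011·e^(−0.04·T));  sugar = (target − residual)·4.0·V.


residual = 14.695·(0.01821 + 0.09011·e^(−0.04·19.3)) = 0.8795
sugar = (2.7 − 0.8795)·4.0·20.6

150.0111 g


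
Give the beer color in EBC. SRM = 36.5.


EBC = SRM · 1.97
EBC = 36.5 · 1.97

71.9050 EBC


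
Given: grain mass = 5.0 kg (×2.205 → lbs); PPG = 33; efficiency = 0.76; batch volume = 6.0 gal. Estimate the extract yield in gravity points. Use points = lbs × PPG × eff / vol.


lbs = 5.0 × 2.205 = 11.0250
points = 11.0250 × 33 × 0.76 / 6.0

46.0845 points


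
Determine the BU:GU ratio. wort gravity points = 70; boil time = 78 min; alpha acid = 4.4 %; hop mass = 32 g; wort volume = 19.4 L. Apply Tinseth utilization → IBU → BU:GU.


U = 1.65·0.000125^(GP/1000)·(1−e^(−0.04t))/4.15;  IBU = (α/100)·m·U·1000/V;  BU:GU = IBU/GP
U = 1.65·0.000125^(70/1000)·(1−e^(−0.04·78))/4.15 = 0.2026
IBU = (4.4/100)·32·0.2026·1000/19.4 = 14.7030
BU:GU = 14.7030/70

0.2100


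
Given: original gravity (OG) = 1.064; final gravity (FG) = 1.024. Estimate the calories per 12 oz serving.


ABW = (OG−FG)·131.25·0.79/FG;  °P = 259 − 259/SG (for OG→OE and FG→AE);  RE = 0.1808·OE + 0.8192·AE;  Cal = (6.9·ABW + 4·(RE−0.1))·FG·3.55
ABW = (1.064 − 1.024)·131.25·0.79/1.024 = 4.0503
OE = 259 − 259/1.064 = 15.5789 °P
AE = 259 − 259/1.024 = 6.0703 °P
RE = 0.1808·15.5789 + 0.8192·6.0703 = 7.7895 °P
Cal = (6.9·4.0503 + 4·(7.7895−0.1))·1.024·3.55

213.4041 kcal


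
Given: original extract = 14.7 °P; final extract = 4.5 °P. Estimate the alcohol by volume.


SG = 259/(259 − P);  ABV = (OG − FG)·131.25
OG = 259/(259 − 14.7) = 1.0602
FG = 259/(259 − 4.5) = 1.0177
ABV = (1.0602 − 1.0177)·131.25

5.5768 % ABV


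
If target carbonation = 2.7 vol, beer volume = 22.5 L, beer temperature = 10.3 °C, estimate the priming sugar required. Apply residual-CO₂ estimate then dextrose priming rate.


residual = 14.695·(0.01821 + 0.09011·e^(−0.04·T));  sugar = (target − residual)·4.0·V
residual = 14.695·(0.01821 + 0.09011·e^(−0.04·10.3)) = 1.1446
sugar = (2.7 − 1.1446)·4.0·22.5

139.9839 g


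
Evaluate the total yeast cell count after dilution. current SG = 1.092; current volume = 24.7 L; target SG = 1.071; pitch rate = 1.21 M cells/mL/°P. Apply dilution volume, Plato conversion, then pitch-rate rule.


V_w = V·((SG_c−1)/(SG_t−1)−1);  °P = 259 − 259/SG_t;  cells = rate·(V+V_w)·°P
V_w = 24.7·((1.092−1)/(1.071−1)−1) = 7.3056
V_final = 24.7 + 7.3056 = 32.0056
°P = 259 − 259/1.071 = 17.1699
cells = 1.21·32.0056·17.1699

664.9369 billion cells


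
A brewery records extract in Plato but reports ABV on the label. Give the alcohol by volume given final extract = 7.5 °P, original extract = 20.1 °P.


SG = 259/(259 − P);  ABV = (OG − FG)·131.25
OG = 259/(259 − 20.1) = 1.0841
FG = 259/(259 − 7.5) = 1.0298
ABV = (1.0841 − 1.0298)·131.25

7.1288 % ABV


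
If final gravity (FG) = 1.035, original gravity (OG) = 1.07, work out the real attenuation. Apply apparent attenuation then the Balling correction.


AA = (OG−FG)/(OG−1)·100;  RA = AA·0.8192
AA = (1.07 − 1.035)/(1.07 − 1)·100 = 50.0000
RA = 50.0000·0.8192

40.9600 %


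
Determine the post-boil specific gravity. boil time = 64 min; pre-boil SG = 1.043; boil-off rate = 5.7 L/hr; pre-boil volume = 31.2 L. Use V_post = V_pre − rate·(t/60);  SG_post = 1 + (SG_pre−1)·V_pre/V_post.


V_post = 31.2 − 5.7·(64/60) = 25.1200
SG_post = 1 + (1.043 − 1)·31.2/25.1200

1.0534


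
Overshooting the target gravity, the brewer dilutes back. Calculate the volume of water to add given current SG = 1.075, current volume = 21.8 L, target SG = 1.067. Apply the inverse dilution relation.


V_water = V·((SG_curr − 1)/(SG_target − 1) − 1)
V_water = 21.8·((1.075 − 1)/(1.067 − 1) − 1)

2.6030 L


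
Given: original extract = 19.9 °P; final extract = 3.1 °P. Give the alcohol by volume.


SG = 259/(259 − P);  ABV = (OG − FG)·131.25
OG = 259/(259 − 19.9) = 1.0832
FG = 259/(259 − 3.1) = 1.0121
ABV = (1.0832 − 1.0121)·131.25

9.3338 % ABV


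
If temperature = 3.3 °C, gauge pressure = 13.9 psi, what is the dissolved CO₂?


vols = (P + 14.695)·(0.01821 + 0.09011·e^(−0.04·T))
vols = (13.9 + 14.695)·(0.01821 + 0.09011·e^(−0.04·3.3))

2.7788 volumes


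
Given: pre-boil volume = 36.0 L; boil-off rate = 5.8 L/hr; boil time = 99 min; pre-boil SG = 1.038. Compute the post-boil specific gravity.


V_post = V_pre − rate·(t/60);  SG_post = 1 + (SG_pre−1)·V_pre/V_post
V_post = 36.0 − 5.8·(99/60) = 26.4300
SG_post = 1 + (1.038 − 1)·36.0/26.4300

1.0518


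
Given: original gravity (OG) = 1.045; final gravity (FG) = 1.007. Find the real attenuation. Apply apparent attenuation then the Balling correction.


AA = (OG−FG)/(OG−1)·100;  RA = AA·0.8192
AA = (1.045 − 1.007)/(1.045 − 1)·100 = 84.4444
RA = 84.4444·0.8192

69.1769 %


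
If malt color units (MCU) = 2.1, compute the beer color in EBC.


SRM = 1.4922·MCU^0.6859;  EBC = SRM·1.97
SRM = 1.4922·2.1^0.6859 = 2.4822
EBC = 2.4822·1.97

4.8899 EBC


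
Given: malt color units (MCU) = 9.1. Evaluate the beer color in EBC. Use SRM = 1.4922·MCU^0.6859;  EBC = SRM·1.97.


SRM = 1.4922·9.1^0.6859 = 6.7863
EBC = 6.7863·1.97

13.3690 EBC


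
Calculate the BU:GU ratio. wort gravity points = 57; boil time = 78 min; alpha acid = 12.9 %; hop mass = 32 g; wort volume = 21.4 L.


U = 1.65·0.000125^(GP/1000)·(1−e^(−0.04t))/4.15;  IBU = (α/100)·m·U·1000/V;  BU:GU = IBU/GP
U = 1.65·0.000125^(57/1000)·(1−e^(−0.04·78))/4.15 = 0.2277
IBU = (12.9/100)·32·0.2277·1000/21.4 = 43.9210
BU:GU = 43.9210/57

0.7705


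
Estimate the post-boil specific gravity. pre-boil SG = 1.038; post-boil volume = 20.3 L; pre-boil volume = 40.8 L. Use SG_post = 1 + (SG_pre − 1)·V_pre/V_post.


pts_pre = (1.038 − 1)·1000 = 38.0000
pts_post = 38.0000·40.8/20.3 = 76.3744
SG_post = 1 + 76.3744/1000

1.0764


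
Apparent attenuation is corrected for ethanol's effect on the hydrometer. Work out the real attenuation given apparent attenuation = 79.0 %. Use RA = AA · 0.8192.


RA = 79.0 · 0.8192

64.7168 %


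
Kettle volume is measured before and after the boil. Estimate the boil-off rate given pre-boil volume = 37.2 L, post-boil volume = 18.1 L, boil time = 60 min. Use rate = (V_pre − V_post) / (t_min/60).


rate = (37.2 − 18.1) / (60/60)

19.1000 L/hr


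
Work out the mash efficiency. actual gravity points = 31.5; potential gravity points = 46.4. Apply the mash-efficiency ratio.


efficiency = actual / potential × 100
efficiency = 31.5 / 46.4 × 100

67.8879 %


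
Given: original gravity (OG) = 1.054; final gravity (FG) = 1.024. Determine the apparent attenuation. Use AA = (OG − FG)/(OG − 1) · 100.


AA = (1.054 − 1.024)/(1.054 − 1) · 100

55.5556 %


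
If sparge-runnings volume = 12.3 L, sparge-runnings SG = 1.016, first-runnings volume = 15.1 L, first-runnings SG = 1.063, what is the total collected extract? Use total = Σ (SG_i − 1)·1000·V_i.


first = (1.063 − 1)·1000·15.1 = 951.3000
sparge = (1.016 − 1)·1000·12.3 = 196.8000
total = 951.3000 + 196.8000

1148.1000 gravity·L


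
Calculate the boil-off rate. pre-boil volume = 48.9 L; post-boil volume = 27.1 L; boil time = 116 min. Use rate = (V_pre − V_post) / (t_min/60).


rate = (48.9 − 27.1) / (116/60)

11.2759 L/hr


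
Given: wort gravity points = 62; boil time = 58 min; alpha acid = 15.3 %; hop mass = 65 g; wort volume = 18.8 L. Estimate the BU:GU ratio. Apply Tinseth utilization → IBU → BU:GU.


U = 1.65·0.000125^(GP/1000)·(1−e^(−0.04t))/4.15;  IBU = (α/100)·m·U·1000/V;  BU:GU = IBU/GP
U = 1.65·0.000125^(62/1000)·(1−e^(−0.04·58))/4.15 = 0.2054
IBU = (15.3/100)·65·0.2054·1000/18.8 = 108.6341
BU:GU = 108.6341/62

1.7522


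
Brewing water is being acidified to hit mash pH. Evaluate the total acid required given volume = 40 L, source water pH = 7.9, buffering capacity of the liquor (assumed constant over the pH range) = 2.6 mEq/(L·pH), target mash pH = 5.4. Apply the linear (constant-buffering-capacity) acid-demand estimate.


acid = buffering capacity · (pH_source − pH_target) · V
acid = 2.6 · (7.9 − 5.4) · 40

260.0000 mEq


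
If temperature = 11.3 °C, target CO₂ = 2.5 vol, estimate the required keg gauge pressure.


psi = vols/(0.01821 + 0.09011·e^(−0.04·T)) − 14.695
psi = 2.5/(0.01821 + 0.09011·e^(−0.04·11.3)) − 14.695

18.3948 psi


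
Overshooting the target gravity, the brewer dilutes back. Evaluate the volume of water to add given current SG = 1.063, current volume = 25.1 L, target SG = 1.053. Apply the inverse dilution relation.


V_water = V·((SG_curr − 1)/(SG_target − 1) − 1)
V_water = 25.1·((1.063 − 1)/(1.053 − 1) − 1)

4.7358 L


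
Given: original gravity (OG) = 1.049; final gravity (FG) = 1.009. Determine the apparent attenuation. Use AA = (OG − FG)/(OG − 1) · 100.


AA = (1.049 − 1.009)/(1.049 − 1) · 100

81.6327 %


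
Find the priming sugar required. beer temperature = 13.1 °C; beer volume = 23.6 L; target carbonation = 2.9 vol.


residual = 14.695·(0.01821 + 0.09011·e^(−0.04·T));  sugar = (target − residual)·4.0·V
residual = 14.695·(0.01821 + 0.09011·e^(−0.04·13.1)) = 1.0517
sugar = (2.9 − 1.0517)·4.0·23.6

174.4798 g


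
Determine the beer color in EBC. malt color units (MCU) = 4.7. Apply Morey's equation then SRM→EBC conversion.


SRM = 1.4922·MCU^0.6859;  EBC = SRM·1.97
SRM = 1.4922·4.7^0.6859 = 4.3134
EBC = 4.3134·1.97

8.4974 EBC


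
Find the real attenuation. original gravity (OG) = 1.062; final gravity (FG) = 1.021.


AA = (OG−FG)/(OG−1)·100;  RA = AA·0.8192
AA = (1.062 − 1.021)/(1.062 − 1)·100 = 66.1290
RA = 66.1290·0.8192

54.1729 %


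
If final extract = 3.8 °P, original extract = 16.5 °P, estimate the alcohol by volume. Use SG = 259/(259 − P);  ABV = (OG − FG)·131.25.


OG = 259/(259 − 16.5) = 1.0680
FG = 259/(259 − 3.8) = 1.0149
ABV = (1.0680 − 1.0149)·131.25

6.9761 % ABV


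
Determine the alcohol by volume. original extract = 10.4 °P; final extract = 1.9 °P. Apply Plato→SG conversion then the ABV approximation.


SG = 259/(259 − P);  ABV = (OG − FG)·131.25
OG = 259/(259 − 10.4) = 1.0418
FG = 259/(259 − 1.9) = 1.0074
ABV = (1.0418 − 1.0074)·131.25

4.5208 % ABV


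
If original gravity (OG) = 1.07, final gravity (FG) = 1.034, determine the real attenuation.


AA = (OG−FG)/(OG−1)·100;  RA = AA·0.8192
AA = (1.07 − 1.034)/(1.07 − 1)·100 = 51.4286
RA = 51.4286·0.8192

42.1303 %


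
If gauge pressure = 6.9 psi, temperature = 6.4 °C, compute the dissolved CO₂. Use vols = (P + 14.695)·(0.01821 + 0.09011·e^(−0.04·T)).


vols = (6.9 + 14.695)·(0.01821 + 0.09011·e^(−0.04·6.4))

1.8997 volumes


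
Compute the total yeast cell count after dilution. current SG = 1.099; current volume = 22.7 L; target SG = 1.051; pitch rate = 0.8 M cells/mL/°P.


V_w = V·((SG_c−1)/(SG_t−1)−1);  °P = 259 − 259/SG_t;  cells = rate·(V+V_w)·°P
V_w = 22.7·((1.099−1)/(1.051−1)−1) = 21.3647
V_final = 22.7 + 21.3647 = 44.0647
°P = 259 − 259/1.051 = 12.5680
cells = 0.8·44.0647·12.5680

443.0453 billion cells


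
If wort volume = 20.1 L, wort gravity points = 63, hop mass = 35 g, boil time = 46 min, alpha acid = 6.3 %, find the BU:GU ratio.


U = 1.65·0.000125^(GP/1000)·(1−e^(−0.04t))/4.15;  IBU = (α/100)·m·U·1000/V;  BU:GU = IBU/GP
U = 1.65·0.000125^(63/1000)·(1−e^(−0.04·46))/4.15 = 0.1899
IBU = (6.3/100)·35·0.1899·1000/20.1 = 20.8278
BU:GU = 20.8278/63

0.3306


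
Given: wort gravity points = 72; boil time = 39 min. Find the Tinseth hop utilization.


U = 1.65·0.000125^(GP/1000) · (1 − e^(−0.04·t))/4.15
bigness = 1.65·0.000125^(72/1000) = 0.8639
boil_factor = (1 − e^(−0.04·39))/4.15 = 0.1903
U = 0.8639 · 0.1903

0.1644


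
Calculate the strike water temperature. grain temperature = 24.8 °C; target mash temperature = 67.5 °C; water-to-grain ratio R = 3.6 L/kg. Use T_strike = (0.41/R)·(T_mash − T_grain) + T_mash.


T_strike = (0.41/3.6)·(67.5 − 24.8) + 67.5

72.3631 °C


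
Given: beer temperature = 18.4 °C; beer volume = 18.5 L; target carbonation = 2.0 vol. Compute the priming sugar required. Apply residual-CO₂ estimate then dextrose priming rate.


residual = 14.695·(0.01821 + 0.09011·e^(−0.04·T));  sugar = (target − residual)·4.0·V
residual = 14.695·(0.01821 + 0.09011·e^(−0.04·18.4)) = 0.9019
sugar = (2.0 − 0.9019)·4.0·18.5

81.2589 g


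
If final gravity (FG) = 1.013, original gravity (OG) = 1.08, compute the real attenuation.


AA = (OG−FG)/(OG−1)·100;  RA = AA·0.8192
AA = (1.08 − 1.013)/(1.08 − 1)·100 = 83.7500
RA = 83.7500·0.8192

68.6080 %


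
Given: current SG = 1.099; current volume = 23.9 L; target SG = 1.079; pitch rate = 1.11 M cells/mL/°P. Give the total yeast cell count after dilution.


V_w = V·((SG_c−1)/(SG_t−1)−1);  °P = 259 − 259/SG_t;  cells = rate·(V+V_w)·°P
V_w = 23.9·((1.099−1)/(1.079−1)−1) = 6.0506
V_final = 23.9 + 6.0506 = 29.9506
°P = 259 − 259/1.079 = 18.9629
cells = 1.11·29.9506·18.9629

630.4264 billion cells


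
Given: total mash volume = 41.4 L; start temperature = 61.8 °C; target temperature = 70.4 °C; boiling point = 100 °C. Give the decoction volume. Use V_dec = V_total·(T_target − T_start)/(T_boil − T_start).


V_dec = 41.4·(70.4 − 61.8)/(100 − 61.8)

9.3204 L


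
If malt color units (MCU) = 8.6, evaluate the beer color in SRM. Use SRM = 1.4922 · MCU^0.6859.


SRM = 1.4922 · 8.6^0.6859

6.5283 SRM


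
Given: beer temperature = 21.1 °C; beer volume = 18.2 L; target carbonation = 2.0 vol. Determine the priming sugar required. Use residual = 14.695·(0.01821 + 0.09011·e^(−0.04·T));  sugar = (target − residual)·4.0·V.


residual = 14.695·(0.01821 + 0.09011·e^(−0.04·21.1)) = 0.8370
sugar = (2.0 − 0.8370)·4.0·18.2

84.6685 g


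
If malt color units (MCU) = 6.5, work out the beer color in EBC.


SRM = 1.4922·MCU^0.6859;  EBC = SRM·1.97
SRM = 1.4922·6.5^0.6859 = 5.3877
EBC = 5.3877·1.97

10.6138 EBC


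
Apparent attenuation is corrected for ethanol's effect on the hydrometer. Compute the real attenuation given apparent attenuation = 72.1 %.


RA = AA · 0.8192
RA = 72.1 · 0.8192

59.0643 %


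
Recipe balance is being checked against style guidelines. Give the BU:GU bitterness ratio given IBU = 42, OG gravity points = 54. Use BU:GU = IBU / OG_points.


BU:GU = 42 / 54

0.7778


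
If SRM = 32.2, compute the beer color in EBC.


EBC = SRM · 1.97
EBC = 32.2 · 1.97

63.4340 EBC


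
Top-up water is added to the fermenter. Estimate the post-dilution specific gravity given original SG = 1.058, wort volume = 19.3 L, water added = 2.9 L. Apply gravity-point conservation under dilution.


SG_new = 1 + (SG_old − 1)·V_old/(V_old + V_water)
pts = (1.058 − 1)·1000·19.3/(19.3 + 2.9) = 50.4234
SG_new = 1 + 50.4234/1000

1.0504


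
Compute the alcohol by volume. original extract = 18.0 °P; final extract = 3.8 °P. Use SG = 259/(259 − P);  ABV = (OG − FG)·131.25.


OG = 259/(259 − 18.0) = 1.0747
FG = 259/(259 − 3.8) = 1.0149
ABV = (1.0747 − 1.0149)·131.25

7.8486 % ABV


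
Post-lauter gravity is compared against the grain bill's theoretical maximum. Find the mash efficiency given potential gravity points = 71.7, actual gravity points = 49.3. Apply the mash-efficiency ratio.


efficiency = actual / potential × 100
efficiency = 49.3 / 71.7 × 100

68.7587 %


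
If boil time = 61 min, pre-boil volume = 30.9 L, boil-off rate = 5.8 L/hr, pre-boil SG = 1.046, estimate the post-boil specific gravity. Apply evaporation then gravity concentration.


V_post = V_pre − rate·(t/60);  SG_post = 1 + (SG_pre−1)·V_pre/V_post
V_post = 30.9 − 5.8·(61/60) = 25.0033
SG_post = 1 + (1.046 − 1)·30.9/25.0033

1.0568


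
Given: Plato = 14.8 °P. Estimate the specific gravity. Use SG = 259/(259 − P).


SG = 259/(259 − 14.8)

1.0606


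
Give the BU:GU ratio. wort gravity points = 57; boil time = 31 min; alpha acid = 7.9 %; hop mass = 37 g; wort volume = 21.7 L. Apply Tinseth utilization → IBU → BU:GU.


U = 1.65·0.000125^(GP/1000)·(1−e^(−0.04t))/4.15;  IBU = (α/100)·m·U·1000/V;  BU:GU = IBU/GP
U = 1.65·0.000125^(57/1000)·(1−e^(−0.04·31))/4.15 = 0.1693
IBU = (7.9/100)·37·0.1693·1000/21.7 = 22.8015
BU:GU = 22.8015/57

0.4000


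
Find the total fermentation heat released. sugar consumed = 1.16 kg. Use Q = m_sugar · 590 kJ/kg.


Q = 1.16 · 590

684.4000 kJ


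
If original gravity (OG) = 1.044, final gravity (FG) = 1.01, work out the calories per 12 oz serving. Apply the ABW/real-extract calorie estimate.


ABW = (OG−FG)·131.25·0.79/FG;  °P = 259 − 259/SG (for OG→OE and FG→AE);  RE = 0.1808·OE + 0.8192·AE;  Cal = (6.9·ABW + 4·(RE−0.1))·FG·3.55
ABW = (1.044 − 1.01)·131.25·0.79/1.01 = 3.4905
OE = 259 − 259/1.044 = 10.9157 °P
AE = 259 − 259/1.01 = 2.5644 °P
RE = 0.1808·10.9157 + 0.8192·2.5644 = 4.0743 °P
Cal = (6.9·3.4905 + 4·(4.0743−0.1))·1.01·3.55

143.3532 kcal


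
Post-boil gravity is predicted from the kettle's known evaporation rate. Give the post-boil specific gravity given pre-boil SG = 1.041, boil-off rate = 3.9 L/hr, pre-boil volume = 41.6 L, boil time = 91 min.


V_post = V_pre − rate·(t/60);  SG_post = 1 + (SG_pre−1)·V_pre/V_post
V_post = 41.6 − 3.9·(91/60) = 35.6850
SG_post = 1 + (1.041 − 1)·41.6/35.6850

1.0478


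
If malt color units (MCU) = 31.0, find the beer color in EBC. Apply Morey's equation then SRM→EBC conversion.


SRM = 1.4922·MCU^0.6859;  EBC = SRM·1.97
SRM = 1.4922·31.0^0.6859 = 15.7308
EBC = 15.7308·1.97

30.9898 EBC


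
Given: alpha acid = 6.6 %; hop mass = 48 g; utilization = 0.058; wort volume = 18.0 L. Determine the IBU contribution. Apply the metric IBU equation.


IBU = (α/100)·mass·U·1000 / V
IBU = (6.6/100)·48·0.058·1000 / 18.0

10.2080 IBU


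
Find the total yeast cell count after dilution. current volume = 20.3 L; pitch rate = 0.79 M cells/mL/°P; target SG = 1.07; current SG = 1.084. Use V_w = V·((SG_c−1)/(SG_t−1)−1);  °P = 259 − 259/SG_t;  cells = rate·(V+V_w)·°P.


V_w = 20.3·((1.084−1)/(1.07−1)−1) = 4.0600
V_final = 20.3 + 4.0600 = 24.3600
°P = 259 − 259/1.07 = 16.9439
cells = 0.79·24.3600·16.9439

326.0757 billion cells


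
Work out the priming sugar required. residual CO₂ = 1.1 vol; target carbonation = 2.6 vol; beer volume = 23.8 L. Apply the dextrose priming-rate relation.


sugar = (target − residual)·4.0·V
sugar = (2.6 − 1.1)·4.0·23.8

142.8000 g


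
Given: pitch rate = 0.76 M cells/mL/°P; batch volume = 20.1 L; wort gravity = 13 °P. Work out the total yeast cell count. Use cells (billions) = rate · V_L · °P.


cells = 0.76 · 20.1 · 13

198.5880 billion cells


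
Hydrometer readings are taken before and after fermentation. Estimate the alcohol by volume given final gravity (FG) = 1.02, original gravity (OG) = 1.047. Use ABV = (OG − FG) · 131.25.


ABV = (1.047 − 1.02) · 131.25

3.5437 % ABV


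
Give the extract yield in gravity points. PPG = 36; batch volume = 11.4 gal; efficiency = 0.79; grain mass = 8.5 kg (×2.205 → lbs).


points = lbs × PPG × eff / vol
lbs = 8.5 × 2.205 = 18.7425
points = 18.7425 × 36 × 0.79 / 11.4

46.7576 points


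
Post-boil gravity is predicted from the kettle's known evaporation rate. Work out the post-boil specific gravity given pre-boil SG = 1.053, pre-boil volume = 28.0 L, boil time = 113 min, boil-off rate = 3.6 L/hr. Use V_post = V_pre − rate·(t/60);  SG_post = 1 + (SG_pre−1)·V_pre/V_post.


V_post = 28.0 − 3.6·(113/60) = 21.2200
SG_post = 1 + (1.053 − 1)·28.0/21.2200

1.0699


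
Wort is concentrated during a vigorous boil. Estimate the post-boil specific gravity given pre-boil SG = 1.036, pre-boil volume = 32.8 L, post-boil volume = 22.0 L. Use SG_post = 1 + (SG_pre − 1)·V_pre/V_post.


pts_pre = (1.036 − 1)·1000 = 36.0000
pts_post = 36.0000·32.8/22.0 = 53.6727
SG_post = 1 + 53.6727/1000

1.0537


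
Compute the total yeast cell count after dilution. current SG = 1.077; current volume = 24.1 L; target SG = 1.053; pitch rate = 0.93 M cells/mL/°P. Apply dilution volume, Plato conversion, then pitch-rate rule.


V_w = V·((SG_c−1)/(SG_t−1)−1);  °P = 259 − 259/SG_t;  cells = rate·(V+V_w)·°P
V_w = 24.1·((1.077−1)/(1.053−1)−1) = 10.9132
V_final = 24.1 + 10.9132 = 35.0132
°P = 259 − 259/1.053 = 13.0361
cells = 0.93·35.0132·13.0361

424.4848 billion cells


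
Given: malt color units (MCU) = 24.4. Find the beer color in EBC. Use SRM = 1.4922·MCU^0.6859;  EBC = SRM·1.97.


SRM = 1.4922·24.4^0.6859 = 13.3487
EBC = 13.3487·1.97

26.2969 EBC


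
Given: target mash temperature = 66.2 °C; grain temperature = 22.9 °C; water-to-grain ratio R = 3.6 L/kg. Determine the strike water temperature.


T_strike = (0.41/R)·(T_mash − T_grain) + T_mash
T_strike = (0.41/3.6)·(66.2 − 22.9) + 66.2

71.1314 °C


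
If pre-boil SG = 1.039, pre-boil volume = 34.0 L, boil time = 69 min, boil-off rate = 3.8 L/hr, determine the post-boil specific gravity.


V_post = V_pre − rate·(t/60);  SG_post = 1 + (SG_pre−1)·V_pre/V_post
V_post = 34.0 − 3.8·(69/60) = 29.6300
SG_post = 1 + (1.039 − 1)·34.0/29.6300

1.0448


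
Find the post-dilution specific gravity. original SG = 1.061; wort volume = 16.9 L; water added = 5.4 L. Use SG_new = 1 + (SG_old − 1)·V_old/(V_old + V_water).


pts = (1.061 − 1)·1000·16.9/(16.9 + 5.4) = 46.2287
SG_new = 1 + 46.2287/1000

1.0462


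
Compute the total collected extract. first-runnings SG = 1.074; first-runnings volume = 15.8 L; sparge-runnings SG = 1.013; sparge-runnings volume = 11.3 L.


total = Σ (SG_i − 1)·1000·V_i
first = (1.074 − 1)·1000·15.8 = 1169.2000
sparge = (1.013 − 1)·1000·11.3 = 146.9000
total = 1169.2000 + 146.9000

1316.1000 gravity·L


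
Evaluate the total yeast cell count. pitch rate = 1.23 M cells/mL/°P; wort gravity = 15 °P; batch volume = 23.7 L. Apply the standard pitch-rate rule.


cells (billions) = rate · V_L · °P
cells = 1.23 · 23.7 · 15

437.2650 billion cells


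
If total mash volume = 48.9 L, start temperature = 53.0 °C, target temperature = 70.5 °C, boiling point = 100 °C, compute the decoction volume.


V_dec = V_total·(T_target − T_start)/(T_boil − T_start)
V_dec = 48.9·(70.5 − 53.0)/(100 − 53.0)

18.2074 L


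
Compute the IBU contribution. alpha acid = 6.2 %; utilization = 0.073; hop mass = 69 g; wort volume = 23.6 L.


IBU = (α/100)·mass·U·1000 / V
IBU = (6.2/100)·69·0.073·1000 / 23.6

13.2328 IBU


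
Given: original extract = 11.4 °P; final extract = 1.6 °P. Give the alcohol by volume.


SG = 259/(259 − P);  ABV = (OG − FG)·131.25
OG = 259/(259 − 11.4) = 1.0460
FG = 259/(259 − 1.6) = 1.0062
ABV = (1.0460 − 1.0062)·131.25

5.2272 % ABV


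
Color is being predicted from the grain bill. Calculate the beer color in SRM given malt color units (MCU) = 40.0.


SRM = 1.4922 · MCU^0.6859
SRM = 1.4922 · 40.0^0.6859

18.7361 SRM


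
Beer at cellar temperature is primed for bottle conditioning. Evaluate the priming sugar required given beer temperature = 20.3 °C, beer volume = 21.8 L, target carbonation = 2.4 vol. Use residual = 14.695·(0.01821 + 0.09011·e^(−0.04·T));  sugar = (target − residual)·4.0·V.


residual = 14.695·(0.01821 + 0.09011·e^(−0.04·20.3)) = 0.8555
sugar = (2.4 − 0.8555)·4.0·21.8

134.6817 g


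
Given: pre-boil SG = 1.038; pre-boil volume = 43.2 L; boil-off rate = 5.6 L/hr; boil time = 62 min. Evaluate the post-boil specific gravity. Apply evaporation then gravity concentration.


V_post = V_pre − rate·(t/60);  SG_post = 1 + (SG_pre−1)·V_pre/V_post
V_post = 43.2 − 5.6·(62/60) = 37.4133
SG_post = 1 + (1.038 − 1)·43.2/37.4133

1.0439


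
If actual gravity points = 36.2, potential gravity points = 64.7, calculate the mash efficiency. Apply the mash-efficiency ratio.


efficiency = actual / potential × 100
efficiency = 36.2 / 64.7 × 100

55.9505 %


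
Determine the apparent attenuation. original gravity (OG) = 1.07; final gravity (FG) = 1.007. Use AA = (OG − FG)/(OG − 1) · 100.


AA = (1.07 − 1.007)/(1.07 − 1) · 100

90.0000 %


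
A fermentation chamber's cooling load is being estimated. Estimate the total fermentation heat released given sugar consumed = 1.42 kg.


Q = m_sugar · 590 kJ/kg
Q = 1.42 · 590

837.8000 kJ


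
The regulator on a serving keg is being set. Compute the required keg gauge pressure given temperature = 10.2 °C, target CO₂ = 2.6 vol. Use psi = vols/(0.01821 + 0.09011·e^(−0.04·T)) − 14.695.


psi = 2.6/(0.01821 + 0.09011·e^(−0.04·10.2)) − 14.695

18.5823 psi


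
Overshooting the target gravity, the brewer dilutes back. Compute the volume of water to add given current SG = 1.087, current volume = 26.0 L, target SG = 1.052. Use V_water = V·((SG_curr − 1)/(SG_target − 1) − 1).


V_water = 26.0·((1.087 − 1)/(1.052 − 1) − 1)

17.5000 L


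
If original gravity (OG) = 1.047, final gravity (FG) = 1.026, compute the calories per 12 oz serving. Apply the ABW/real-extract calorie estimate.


ABW = (OG−FG)·131.25·0.79/FG;  °P = 259 − 259/SG (for OG→OE and FG→AE);  RE = 0.1808·OE + 0.8192·AE;  Cal = (6.9·ABW + 4·(RE−0.1))·FG·3.55
ABW = (1.047 − 1.026)·131.25·0.79/1.026 = 2.1223
OE = 259 − 259/1.047 = 11.6266 °P
AE = 259 − 259/1.026 = 6.5634 °P
RE = 0.1808·11.6266 + 0.8192·6.5634 = 7.4788 °P
Cal = (6.9·2.1223 + 4·(7.4788−0.1))·1.026·3.55

160.8392 kcal


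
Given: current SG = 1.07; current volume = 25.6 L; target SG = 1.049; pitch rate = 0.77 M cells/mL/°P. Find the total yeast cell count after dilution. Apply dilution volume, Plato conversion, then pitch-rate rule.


V_w = V·((SG_c−1)/(SG_t−1)−1);  °P = 259 − 259/SG_t;  cells = rate·(V+V_w)·°P
V_w = 25.6·((1.07−1)/(1.049−1)−1) = 10.9714
V_final = 25.6 + 10.9714 = 36.5714
°P = 259 − 259/1.049 = 12.0982
cells = 0.77·36.5714·12.0982

340.6850 billion cells


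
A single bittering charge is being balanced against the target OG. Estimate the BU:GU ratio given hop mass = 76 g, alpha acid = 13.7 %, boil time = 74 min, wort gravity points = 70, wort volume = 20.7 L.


U = 1.65·0.000125^(GP/1000)·(1−e^(−0.04t))/4.15;  IBU = (α/100)·m·U·1000/V;  BU:GU = IBU/GP
U = 1.65·0.000125^(70/1000)·(1−e^(−0.04·74))/4.15 = 0.2010
IBU = (13.7/100)·76·0.2010·1000/20.7 = 101.0822
BU:GU = 101.0822/70

1.4440


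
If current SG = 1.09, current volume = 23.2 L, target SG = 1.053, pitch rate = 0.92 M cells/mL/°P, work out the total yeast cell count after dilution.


V_w = V·((SG_c−1)/(SG_t−1)−1);  °P = 259 − 259/SG_t;  cells = rate·(V+V_w)·°P
V_w = 23.2·((1.09−1)/(1.053−1)−1) = 16.1962
V_final = 23.2 + 16.1962 = 39.3962
°P = 259 − 259/1.053 = 13.0361
cells = 0.92·39.3962·13.0361

472.4868 billion cells


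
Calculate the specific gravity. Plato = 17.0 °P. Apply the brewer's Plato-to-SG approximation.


SG = 259/(259 − P)
SG = 259/(259 − 17.0)

1.0702


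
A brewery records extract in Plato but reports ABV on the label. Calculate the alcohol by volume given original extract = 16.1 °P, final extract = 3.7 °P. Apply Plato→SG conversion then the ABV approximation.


SG = 259/(259 − P);  ABV = (OG − FG)·131.25
OG = 259/(259 − 16.1) = 1.0663
FG = 259/(259 − 3.7) = 1.0145
ABV = (1.0663 − 1.0145)·131.25

6.7974 % ABV


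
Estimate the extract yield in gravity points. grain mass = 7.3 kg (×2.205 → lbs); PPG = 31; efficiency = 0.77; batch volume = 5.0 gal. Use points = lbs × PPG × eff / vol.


lbs = 7.3 × 2.205 = 16.0965
points = 16.0965 × 31 × 0.77 / 5.0

76.8447 points


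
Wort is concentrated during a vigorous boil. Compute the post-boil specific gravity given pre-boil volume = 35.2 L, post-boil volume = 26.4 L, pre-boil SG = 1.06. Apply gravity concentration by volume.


SG_post = 1 + (SG_pre − 1)·V_pre/V_post
pts_pre = (1.06 − 1)·1000 = 60.0000
pts_post = 60.0000·35.2/26.4 = 80.0000
SG_post = 1 + 80.0000/1000

1.0800


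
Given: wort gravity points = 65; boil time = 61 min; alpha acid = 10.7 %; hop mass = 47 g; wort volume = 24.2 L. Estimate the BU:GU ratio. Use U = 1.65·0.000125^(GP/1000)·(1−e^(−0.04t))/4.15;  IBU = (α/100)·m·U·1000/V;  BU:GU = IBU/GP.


U = 1.65·0.000125^(65/1000)·(1−e^(−0.04·61))/4.15 = 0.2024
IBU = (10.7/100)·47·0.2024·1000/24.2 = 42.0529
BU:GU = 42.0529/65

0.6470


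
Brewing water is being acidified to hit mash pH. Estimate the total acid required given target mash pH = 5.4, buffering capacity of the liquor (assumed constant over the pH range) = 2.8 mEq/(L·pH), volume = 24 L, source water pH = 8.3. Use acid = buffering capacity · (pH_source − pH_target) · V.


acid = 2.8 · (8.3 − 5.4) · 24

194.8800 mEq


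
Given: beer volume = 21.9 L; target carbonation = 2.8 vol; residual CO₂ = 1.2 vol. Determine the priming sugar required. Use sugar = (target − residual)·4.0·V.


sugar = (2.8 − 1.2)·4.0·21.9

140.1600 g


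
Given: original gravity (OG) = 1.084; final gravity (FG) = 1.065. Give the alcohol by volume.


ABV = (OG − FG) · 131.25
ABV = (1.084 − 1.065) · 131.25

2.4938 % ABV


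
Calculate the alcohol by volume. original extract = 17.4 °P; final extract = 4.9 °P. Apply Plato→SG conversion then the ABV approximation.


SG = 259/(259 − P);  ABV = (OG − FG)·131.25
OG = 259/(259 − 17.4) = 1.0720
FG = 259/(259 − 4.9) = 1.0193
ABV = (1.0720 − 1.0193)·131.25

6.9216 % ABV


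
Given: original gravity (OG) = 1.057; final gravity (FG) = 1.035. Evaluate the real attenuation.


AA = (OG−FG)/(OG−1)·100;  RA = AA·0.8192
AA = (1.057 − 1.035)/(1.057 − 1)·100 = 38.5965
RA = 38.5965·0.8192

31.6182 %


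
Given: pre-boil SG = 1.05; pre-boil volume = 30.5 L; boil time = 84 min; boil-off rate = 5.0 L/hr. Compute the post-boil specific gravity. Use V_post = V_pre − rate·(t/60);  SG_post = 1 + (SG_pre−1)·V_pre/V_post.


V_post = 30.5 − 5.0·(84/60) = 23.5000
SG_post = 1 + (1.05 − 1)·30.5/23.5000

1.0649


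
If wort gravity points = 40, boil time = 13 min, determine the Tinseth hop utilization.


U = 1.65·0.000125^(GP/1000) · (1 − e^(−0.04·t))/4.15
bigness = 1.65·0.000125^(40/1000) = 1.1518
boil_factor = (1 − e^(−0.04·13))/4.15 = 0.0977
U = 1.1518 · 0.0977

0.1125


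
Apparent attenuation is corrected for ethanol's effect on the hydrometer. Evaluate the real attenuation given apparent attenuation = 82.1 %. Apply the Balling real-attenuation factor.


RA = AA · 0.8192
RA = 82.1 · 0.8192

67.2563 %


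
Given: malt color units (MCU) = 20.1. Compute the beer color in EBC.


SRM = 1.4922·MCU^0.6859;  EBC = SRM·1.97
SRM = 1.4922·20.1^0.6859 = 11.6866
EBC = 11.6866·1.97

23.0227 EBC


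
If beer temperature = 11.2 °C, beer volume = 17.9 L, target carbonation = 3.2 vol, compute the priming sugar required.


residual = 14.695·(0.01821 + 0.09011·e^(−0.04·T));  sugar = (target − residual)·4.0·V
residual = 14.695·(0.01821 + 0.09011·e^(−0.04·11.2)) = 1.1136
sugar = (3.2 − 1.1136)·4.0·17.9

149.3854 g
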